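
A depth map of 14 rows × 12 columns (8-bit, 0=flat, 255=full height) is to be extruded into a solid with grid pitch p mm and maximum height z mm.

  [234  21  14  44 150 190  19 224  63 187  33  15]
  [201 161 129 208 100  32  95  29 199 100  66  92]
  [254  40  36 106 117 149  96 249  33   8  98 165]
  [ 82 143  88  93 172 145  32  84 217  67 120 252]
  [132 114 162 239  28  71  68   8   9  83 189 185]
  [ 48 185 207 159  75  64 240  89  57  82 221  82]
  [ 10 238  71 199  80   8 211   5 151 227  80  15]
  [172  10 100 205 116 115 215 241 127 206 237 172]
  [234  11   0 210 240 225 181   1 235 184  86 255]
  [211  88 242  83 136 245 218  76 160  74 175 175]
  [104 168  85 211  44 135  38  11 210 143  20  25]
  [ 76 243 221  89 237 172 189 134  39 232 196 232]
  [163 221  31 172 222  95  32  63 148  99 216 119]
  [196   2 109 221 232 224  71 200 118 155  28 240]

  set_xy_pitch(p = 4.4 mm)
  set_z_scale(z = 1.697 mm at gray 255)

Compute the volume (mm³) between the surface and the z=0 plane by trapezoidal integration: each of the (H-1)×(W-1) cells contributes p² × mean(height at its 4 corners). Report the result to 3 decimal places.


height_mm = gray/255 × 1.697; cell vol = 4.4² × mean(4 corners)
unit = 4.4² × 1.697 / (4×255) = 0.0322097 mm³ per gray-sum
row 0: Σ corner-gray over 11 cells = 4670  → 150.4194
row 1: Σ corner-gray over 11 cells = 4814  → 155.0576
row 2: Σ corner-gray over 11 cells = 4939  → 159.0838
row 3: Σ corner-gray over 11 cells = 4915  → 158.3108
row 4: Σ corner-gray over 11 cells = 5147  → 165.7835
row 5: Σ corner-gray over 11 cells = 5453  → 175.6396
row 6: Σ corner-gray over 11 cells = 6053  → 194.9655
row 7: Σ corner-gray over 11 cells = 6723  → 216.5460
row 8: Σ corner-gray over 11 cells = 6615  → 213.0673
row 9: Σ corner-gray over 11 cells = 5639  → 181.6306
row 10: Σ corner-gray over 11 cells = 6071  → 195.5452
row 11: Σ corner-gray over 11 cells = 6692  → 215.5475
row 12: Σ corner-gray over 11 cells = 6036  → 194.4179
Σ rows: total corner-gray = 73767  → 2376.0148 mm³

2376.015


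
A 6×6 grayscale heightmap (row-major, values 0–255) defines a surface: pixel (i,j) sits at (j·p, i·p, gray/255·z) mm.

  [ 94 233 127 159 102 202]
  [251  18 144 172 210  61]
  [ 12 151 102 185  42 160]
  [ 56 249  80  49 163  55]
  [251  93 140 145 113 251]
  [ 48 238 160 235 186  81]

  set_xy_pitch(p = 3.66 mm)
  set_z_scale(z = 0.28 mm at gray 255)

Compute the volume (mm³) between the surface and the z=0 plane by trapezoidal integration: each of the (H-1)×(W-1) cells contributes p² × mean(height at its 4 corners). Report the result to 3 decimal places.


50.463

height_mm = gray/255 × 0.28; cell vol = 3.66² × mean(4 corners)
unit = 3.66² × 0.28 / (4×255) = 0.00367722 mm³ per gray-sum
row 0: Σ corner-gray over 5 cells = 2938  → 10.8037
row 1: Σ corner-gray over 5 cells = 2532  → 9.3107
row 2: Σ corner-gray over 5 cells = 2325  → 8.5495
row 3: Σ corner-gray over 5 cells = 2677  → 9.8439
row 4: Σ corner-gray over 5 cells = 3251  → 11.9547
Σ rows: total corner-gray = 13723  → 50.4625 mm³


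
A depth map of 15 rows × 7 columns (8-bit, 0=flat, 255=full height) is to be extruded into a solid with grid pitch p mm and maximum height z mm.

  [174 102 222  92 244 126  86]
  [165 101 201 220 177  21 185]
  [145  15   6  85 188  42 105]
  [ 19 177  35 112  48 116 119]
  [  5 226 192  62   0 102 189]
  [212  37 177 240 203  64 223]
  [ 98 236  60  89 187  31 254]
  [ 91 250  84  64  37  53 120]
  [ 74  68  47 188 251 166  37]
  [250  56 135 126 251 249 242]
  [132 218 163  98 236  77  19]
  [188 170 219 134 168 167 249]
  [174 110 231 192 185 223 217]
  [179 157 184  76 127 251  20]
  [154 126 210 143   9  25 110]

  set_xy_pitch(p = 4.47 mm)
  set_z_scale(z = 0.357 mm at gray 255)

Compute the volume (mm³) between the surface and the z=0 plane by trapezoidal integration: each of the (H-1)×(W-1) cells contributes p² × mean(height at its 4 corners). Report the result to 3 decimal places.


height_mm = gray/255 × 0.357; cell vol = 4.47² × mean(4 corners)
unit = 4.47² × 0.357 / (4×255) = 0.00699331 mm³ per gray-sum
row 0: Σ corner-gray over 6 cells = 3622  → 25.3298
row 1: Σ corner-gray over 6 cells = 2712  → 18.9659
row 2: Σ corner-gray over 6 cells = 2036  → 14.2384
row 3: Σ corner-gray over 6 cells = 2472  → 17.2875
row 4: Σ corner-gray over 6 cells = 3235  → 22.6234
row 5: Σ corner-gray over 6 cells = 3435  → 24.0220
row 6: Σ corner-gray over 6 cells = 2745  → 19.1966
row 7: Σ corner-gray over 6 cells = 2738  → 19.1477
row 8: Σ corner-gray over 6 cells = 3677  → 25.7144
row 9: Σ corner-gray over 6 cells = 3861  → 27.0012
row 10: Σ corner-gray over 6 cells = 3888  → 27.1900
row 11: Σ corner-gray over 6 cells = 4426  → 30.9524
row 12: Σ corner-gray over 6 cells = 4062  → 28.4068
row 13: Σ corner-gray over 6 cells = 3079  → 21.5324
Σ rows: total corner-gray = 45988  → 321.6086 mm³

321.609


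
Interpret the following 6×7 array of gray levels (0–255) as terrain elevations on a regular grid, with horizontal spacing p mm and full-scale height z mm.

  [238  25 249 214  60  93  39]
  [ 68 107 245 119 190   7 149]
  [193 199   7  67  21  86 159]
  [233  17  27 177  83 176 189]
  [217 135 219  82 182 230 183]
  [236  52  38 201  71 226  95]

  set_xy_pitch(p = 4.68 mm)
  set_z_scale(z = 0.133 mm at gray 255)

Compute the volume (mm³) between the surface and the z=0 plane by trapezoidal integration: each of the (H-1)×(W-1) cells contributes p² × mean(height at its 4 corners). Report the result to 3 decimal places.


43.844

height_mm = gray/255 × 0.133; cell vol = 4.68² × mean(4 corners)
unit = 4.68² × 0.133 / (4×255) = 0.0028559 mm³ per gray-sum
row 0: Σ corner-gray over 6 cells = 3112  → 8.8876
row 1: Σ corner-gray over 6 cells = 2665  → 7.6110
row 2: Σ corner-gray over 6 cells = 2494  → 7.1226
row 3: Σ corner-gray over 6 cells = 3478  → 9.9328
row 4: Σ corner-gray over 6 cells = 3603  → 10.2898
Σ rows: total corner-gray = 15352  → 43.8438 mm³


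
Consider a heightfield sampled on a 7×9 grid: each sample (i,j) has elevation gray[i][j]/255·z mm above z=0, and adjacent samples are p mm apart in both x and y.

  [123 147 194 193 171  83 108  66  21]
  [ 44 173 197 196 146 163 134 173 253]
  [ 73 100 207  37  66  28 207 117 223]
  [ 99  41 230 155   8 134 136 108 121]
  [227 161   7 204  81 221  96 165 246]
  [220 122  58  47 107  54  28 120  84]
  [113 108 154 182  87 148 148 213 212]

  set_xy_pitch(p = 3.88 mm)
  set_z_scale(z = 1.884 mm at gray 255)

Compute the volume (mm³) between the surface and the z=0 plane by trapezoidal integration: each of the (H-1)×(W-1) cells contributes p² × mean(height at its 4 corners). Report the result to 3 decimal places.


682.952

height_mm = gray/255 × 1.884; cell vol = 3.88² × mean(4 corners)
unit = 3.88² × 1.884 / (4×255) = 0.0278064 mm³ per gray-sum
row 0: Σ corner-gray over 8 cells = 4729  → 131.4963
row 1: Σ corner-gray over 8 cells = 4481  → 124.6003
row 2: Σ corner-gray over 8 cells = 3664  → 101.8825
row 3: Σ corner-gray over 8 cells = 4187  → 116.4252
row 4: Σ corner-gray over 8 cells = 3719  → 103.4119
row 5: Σ corner-gray over 8 cells = 3781  → 105.1359
Σ rows: total corner-gray = 24561  → 682.9521 mm³


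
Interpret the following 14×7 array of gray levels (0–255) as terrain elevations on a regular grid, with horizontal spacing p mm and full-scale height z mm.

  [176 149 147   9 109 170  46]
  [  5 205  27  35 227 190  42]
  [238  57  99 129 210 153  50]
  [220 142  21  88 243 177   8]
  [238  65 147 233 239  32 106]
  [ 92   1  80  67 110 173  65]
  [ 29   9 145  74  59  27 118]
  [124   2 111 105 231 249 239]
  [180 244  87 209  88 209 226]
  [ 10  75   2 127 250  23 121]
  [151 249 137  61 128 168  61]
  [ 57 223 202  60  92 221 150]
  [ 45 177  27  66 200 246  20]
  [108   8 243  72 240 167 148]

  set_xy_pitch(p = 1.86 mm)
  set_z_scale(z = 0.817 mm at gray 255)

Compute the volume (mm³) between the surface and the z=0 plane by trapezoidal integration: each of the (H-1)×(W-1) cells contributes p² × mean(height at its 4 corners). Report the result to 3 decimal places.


108.704

height_mm = gray/255 × 0.817; cell vol = 1.86² × mean(4 corners)
unit = 1.86² × 0.817 / (4×255) = 0.00277107 mm³ per gray-sum
row 0: Σ corner-gray over 6 cells = 2805  → 7.7729
row 1: Σ corner-gray over 6 cells = 2999  → 8.3104
row 2: Σ corner-gray over 6 cells = 3154  → 8.7400
row 3: Σ corner-gray over 6 cells = 3346  → 9.2720
row 4: Σ corner-gray over 6 cells = 2795  → 7.7451
row 5: Σ corner-gray over 6 cells = 1794  → 4.9713
row 6: Σ corner-gray over 6 cells = 2534  → 7.0219
row 7: Σ corner-gray over 6 cells = 3839  → 10.6381
row 8: Σ corner-gray over 6 cells = 3165  → 8.7704
row 9: Σ corner-gray over 6 cells = 2783  → 7.7119
row 10: Σ corner-gray over 6 cells = 3501  → 9.7015
row 11: Σ corner-gray over 6 cells = 3300  → 9.1445
row 12: Σ corner-gray over 6 cells = 3213  → 8.9035
Σ rows: total corner-gray = 39228  → 108.7036 mm³


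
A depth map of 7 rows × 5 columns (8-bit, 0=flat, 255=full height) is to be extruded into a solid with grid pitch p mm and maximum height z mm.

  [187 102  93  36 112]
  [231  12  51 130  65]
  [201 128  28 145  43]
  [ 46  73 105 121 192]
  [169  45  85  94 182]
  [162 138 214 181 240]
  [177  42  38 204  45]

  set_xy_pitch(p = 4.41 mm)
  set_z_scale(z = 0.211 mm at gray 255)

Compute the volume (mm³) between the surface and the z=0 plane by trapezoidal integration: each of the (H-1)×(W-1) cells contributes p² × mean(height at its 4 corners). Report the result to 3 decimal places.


height_mm = gray/255 × 0.211; cell vol = 4.41² × mean(4 corners)
unit = 4.41² × 0.211 / (4×255) = 0.00402309 mm³ per gray-sum
row 0: Σ corner-gray over 4 cells = 1443  → 5.8053
row 1: Σ corner-gray over 4 cells = 1528  → 6.1473
row 2: Σ corner-gray over 4 cells = 1682  → 6.7668
row 3: Σ corner-gray over 4 cells = 1635  → 6.5777
row 4: Σ corner-gray over 4 cells = 2267  → 9.1203
row 5: Σ corner-gray over 4 cells = 2258  → 9.0841
Σ rows: total corner-gray = 10813  → 43.5016 mm³

43.502


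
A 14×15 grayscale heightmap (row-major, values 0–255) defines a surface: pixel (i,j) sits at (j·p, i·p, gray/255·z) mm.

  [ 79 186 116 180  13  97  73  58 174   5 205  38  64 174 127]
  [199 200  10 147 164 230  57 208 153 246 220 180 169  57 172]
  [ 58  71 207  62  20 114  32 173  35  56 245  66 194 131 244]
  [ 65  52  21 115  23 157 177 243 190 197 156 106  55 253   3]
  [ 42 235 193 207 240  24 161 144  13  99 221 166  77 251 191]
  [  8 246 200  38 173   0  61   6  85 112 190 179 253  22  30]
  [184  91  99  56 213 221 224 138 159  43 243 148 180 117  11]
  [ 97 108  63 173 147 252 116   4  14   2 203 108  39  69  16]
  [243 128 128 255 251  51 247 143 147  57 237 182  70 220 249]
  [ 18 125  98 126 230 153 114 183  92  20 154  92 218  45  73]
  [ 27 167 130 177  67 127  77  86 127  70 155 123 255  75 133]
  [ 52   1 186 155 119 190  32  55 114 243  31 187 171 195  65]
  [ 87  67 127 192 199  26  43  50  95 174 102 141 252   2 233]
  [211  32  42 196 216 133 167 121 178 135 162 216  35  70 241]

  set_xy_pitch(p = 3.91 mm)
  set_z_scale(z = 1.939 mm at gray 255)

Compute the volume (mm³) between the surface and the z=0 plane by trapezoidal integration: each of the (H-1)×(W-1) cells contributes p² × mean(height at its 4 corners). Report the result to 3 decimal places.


2734.944

height_mm = gray/255 × 1.939; cell vol = 3.91² × mean(4 corners)
unit = 3.91² × 1.939 / (4×255) = 0.0290624 mm³ per gray-sum
row 0: Σ corner-gray over 14 cells = 7425  → 215.7882
row 1: Σ corner-gray over 14 cells = 7567  → 219.9150
row 2: Σ corner-gray over 14 cells = 6672  → 193.9042
row 3: Σ corner-gray over 14 cells = 7853  → 228.2269
row 4: Σ corner-gray over 14 cells = 7463  → 216.8925
row 5: Σ corner-gray over 14 cells = 7227  → 210.0338
row 6: Σ corner-gray over 14 cells = 6768  → 196.6942
row 7: Σ corner-gray over 14 cells = 7433  → 216.0207
row 8: Σ corner-gray over 14 cells = 8115  → 235.8412
row 9: Σ corner-gray over 14 cells = 6823  → 198.2926
row 10: Σ corner-gray over 14 cells = 6907  → 200.7338
row 11: Σ corner-gray over 14 cells = 6735  → 195.7351
row 12: Σ corner-gray over 14 cells = 7118  → 206.8660
Σ rows: total corner-gray = 94106  → 2734.9442 mm³


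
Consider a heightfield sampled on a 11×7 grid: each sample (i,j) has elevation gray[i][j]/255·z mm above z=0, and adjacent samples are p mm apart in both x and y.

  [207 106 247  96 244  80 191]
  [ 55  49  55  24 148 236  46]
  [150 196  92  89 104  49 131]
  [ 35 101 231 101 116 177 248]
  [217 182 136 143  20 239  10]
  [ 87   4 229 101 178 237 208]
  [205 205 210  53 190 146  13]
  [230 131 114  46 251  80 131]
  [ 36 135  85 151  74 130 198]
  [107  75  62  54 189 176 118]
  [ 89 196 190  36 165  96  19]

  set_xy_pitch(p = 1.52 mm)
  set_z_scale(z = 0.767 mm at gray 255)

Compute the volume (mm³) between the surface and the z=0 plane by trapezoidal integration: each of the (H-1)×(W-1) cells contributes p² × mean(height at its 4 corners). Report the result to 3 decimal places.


53.934

height_mm = gray/255 × 0.767; cell vol = 1.52² × mean(4 corners)
unit = 1.52² × 0.767 / (4×255) = 0.00173733 mm³ per gray-sum
row 0: Σ corner-gray over 6 cells = 3069  → 5.3319
row 1: Σ corner-gray over 6 cells = 2466  → 4.2843
row 2: Σ corner-gray over 6 cells = 3076  → 5.3440
row 3: Σ corner-gray over 6 cells = 3402  → 5.9104
row 4: Σ corner-gray over 6 cells = 3460  → 6.0112
row 5: Σ corner-gray over 6 cells = 3619  → 6.2874
row 6: Σ corner-gray over 6 cells = 3431  → 5.9608
row 7: Σ corner-gray over 6 cells = 2989  → 5.1929
row 8: Σ corner-gray over 6 cells = 2721  → 4.7273
row 9: Σ corner-gray over 6 cells = 2811  → 4.8836
Σ rows: total corner-gray = 31044  → 53.9337 mm³


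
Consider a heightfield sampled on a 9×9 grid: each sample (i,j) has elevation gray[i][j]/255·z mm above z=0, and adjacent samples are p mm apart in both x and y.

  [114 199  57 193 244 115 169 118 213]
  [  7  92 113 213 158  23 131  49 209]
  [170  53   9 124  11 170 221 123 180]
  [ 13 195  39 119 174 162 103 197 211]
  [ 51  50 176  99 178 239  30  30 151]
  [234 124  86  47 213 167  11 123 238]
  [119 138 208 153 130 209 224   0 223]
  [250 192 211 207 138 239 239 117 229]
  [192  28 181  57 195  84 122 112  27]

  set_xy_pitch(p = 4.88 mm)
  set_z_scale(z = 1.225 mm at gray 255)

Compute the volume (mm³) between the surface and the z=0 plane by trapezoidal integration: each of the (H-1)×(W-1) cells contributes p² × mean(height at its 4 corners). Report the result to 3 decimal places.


992.213

height_mm = gray/255 × 1.225; cell vol = 4.88² × mean(4 corners)
unit = 4.88² × 1.225 / (4×255) = 0.0286006 mm³ per gray-sum
row 0: Σ corner-gray over 8 cells = 4291  → 122.7253
row 1: Σ corner-gray over 8 cells = 3546  → 101.4178
row 2: Σ corner-gray over 8 cells = 3974  → 113.6589
row 3: Σ corner-gray over 8 cells = 4008  → 114.6313
row 4: Σ corner-gray over 8 cells = 3820  → 109.2544
row 5: Σ corner-gray over 8 cells = 4480  → 128.1308
row 6: Σ corner-gray over 8 cells = 5631  → 161.0501
row 7: Σ corner-gray over 8 cells = 4942  → 141.3443
Σ rows: total corner-gray = 34692  → 992.2130 mm³


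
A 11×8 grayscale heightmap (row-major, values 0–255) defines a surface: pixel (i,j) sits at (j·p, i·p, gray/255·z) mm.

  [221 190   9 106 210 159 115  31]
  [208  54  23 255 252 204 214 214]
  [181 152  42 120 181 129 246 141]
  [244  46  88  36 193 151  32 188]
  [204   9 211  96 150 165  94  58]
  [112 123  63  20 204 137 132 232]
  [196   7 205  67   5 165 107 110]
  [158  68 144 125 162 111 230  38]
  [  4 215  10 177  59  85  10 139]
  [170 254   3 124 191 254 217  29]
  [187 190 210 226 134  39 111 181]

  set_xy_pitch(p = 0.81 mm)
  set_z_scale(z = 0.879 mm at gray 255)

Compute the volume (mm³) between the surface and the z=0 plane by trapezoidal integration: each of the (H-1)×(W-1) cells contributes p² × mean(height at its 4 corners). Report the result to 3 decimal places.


20.659

height_mm = gray/255 × 0.879; cell vol = 0.81² × mean(4 corners)
unit = 0.81² × 0.879 / (4×255) = 0.000565404 mm³ per gray-sum
row 0: Σ corner-gray over 7 cells = 4256  → 2.4064
row 1: Σ corner-gray over 7 cells = 4488  → 2.5375
row 2: Σ corner-gray over 7 cells = 3586  → 2.0275
row 3: Σ corner-gray over 7 cells = 3236  → 1.8296
row 4: Σ corner-gray over 7 cells = 3414  → 1.9303
row 5: Σ corner-gray over 7 cells = 3120  → 1.7641
row 6: Σ corner-gray over 7 cells = 3294  → 1.8624
row 7: Σ corner-gray over 7 cells = 3131  → 1.7703
row 8: Σ corner-gray over 7 cells = 3540  → 2.0015
row 9: Σ corner-gray over 7 cells = 4473  → 2.5291
Σ rows: total corner-gray = 36538  → 20.6587 mm³


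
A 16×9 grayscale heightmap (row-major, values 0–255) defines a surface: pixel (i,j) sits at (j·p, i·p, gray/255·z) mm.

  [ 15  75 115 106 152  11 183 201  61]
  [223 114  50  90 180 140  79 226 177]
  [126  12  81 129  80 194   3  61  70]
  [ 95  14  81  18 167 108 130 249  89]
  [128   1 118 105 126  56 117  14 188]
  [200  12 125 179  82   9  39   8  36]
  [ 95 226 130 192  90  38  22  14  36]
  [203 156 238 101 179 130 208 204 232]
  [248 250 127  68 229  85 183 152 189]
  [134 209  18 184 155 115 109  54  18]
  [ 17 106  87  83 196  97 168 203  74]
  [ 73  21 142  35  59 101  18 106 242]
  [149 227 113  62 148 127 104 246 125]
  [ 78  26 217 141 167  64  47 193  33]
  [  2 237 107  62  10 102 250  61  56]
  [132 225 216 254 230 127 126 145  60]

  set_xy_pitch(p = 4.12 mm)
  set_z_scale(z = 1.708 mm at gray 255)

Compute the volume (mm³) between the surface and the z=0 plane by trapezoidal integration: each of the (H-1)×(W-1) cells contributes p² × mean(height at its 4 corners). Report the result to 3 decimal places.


1593.324

height_mm = gray/255 × 1.708; cell vol = 4.12² × mean(4 corners)
unit = 4.12² × 1.708 / (4×255) = 0.0284238 mm³ per gray-sum
row 0: Σ corner-gray over 8 cells = 3920  → 111.4213
row 1: Σ corner-gray over 8 cells = 3474  → 98.7443
row 2: Σ corner-gray over 8 cells = 3034  → 86.2378
row 3: Σ corner-gray over 8 cells = 3108  → 88.3412
row 4: Σ corner-gray over 8 cells = 2534  → 72.0259
row 5: Σ corner-gray over 8 cells = 2699  → 76.7158
row 6: Σ corner-gray over 8 cells = 4422  → 125.6900
row 7: Σ corner-gray over 8 cells = 5492  → 156.1035
row 8: Σ corner-gray over 8 cells = 4465  → 126.9123
row 9: Σ corner-gray over 8 cells = 3811  → 108.3231
row 10: Σ corner-gray over 8 cells = 3250  → 92.3773
row 11: Σ corner-gray over 8 cells = 3607  → 102.5246
row 12: Σ corner-gray over 8 cells = 4149  → 117.9303
row 13: Σ corner-gray over 8 cells = 3537  → 100.5350
row 14: Σ corner-gray over 8 cells = 4554  → 129.4420
Σ rows: total corner-gray = 56056  → 1593.3245 mm³


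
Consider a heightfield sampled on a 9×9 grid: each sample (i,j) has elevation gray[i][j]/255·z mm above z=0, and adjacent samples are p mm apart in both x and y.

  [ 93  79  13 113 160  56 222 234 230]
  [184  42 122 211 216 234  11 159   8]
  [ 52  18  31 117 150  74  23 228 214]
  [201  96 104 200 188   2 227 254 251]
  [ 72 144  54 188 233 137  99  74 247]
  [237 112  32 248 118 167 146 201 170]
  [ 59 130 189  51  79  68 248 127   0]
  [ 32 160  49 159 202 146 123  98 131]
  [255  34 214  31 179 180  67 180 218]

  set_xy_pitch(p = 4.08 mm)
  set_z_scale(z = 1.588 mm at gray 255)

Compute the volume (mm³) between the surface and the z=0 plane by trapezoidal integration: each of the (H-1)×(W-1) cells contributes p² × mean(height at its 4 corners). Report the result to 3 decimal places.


880.942

height_mm = gray/255 × 1.588; cell vol = 4.08² × mean(4 corners)
unit = 4.08² × 1.588 / (4×255) = 0.0259162 mm³ per gray-sum
row 0: Σ corner-gray over 8 cells = 4259  → 110.3769
row 1: Σ corner-gray over 8 cells = 3730  → 96.6673
row 2: Σ corner-gray over 8 cells = 4142  → 107.3447
row 3: Σ corner-gray over 8 cells = 4771  → 123.6460
row 4: Σ corner-gray over 8 cells = 4632  → 120.0437
row 5: Σ corner-gray over 8 cells = 4298  → 111.3877
row 6: Σ corner-gray over 8 cells = 3880  → 100.5547
row 7: Σ corner-gray over 8 cells = 4280  → 110.9212
Σ rows: total corner-gray = 33992  → 880.9421 mm³


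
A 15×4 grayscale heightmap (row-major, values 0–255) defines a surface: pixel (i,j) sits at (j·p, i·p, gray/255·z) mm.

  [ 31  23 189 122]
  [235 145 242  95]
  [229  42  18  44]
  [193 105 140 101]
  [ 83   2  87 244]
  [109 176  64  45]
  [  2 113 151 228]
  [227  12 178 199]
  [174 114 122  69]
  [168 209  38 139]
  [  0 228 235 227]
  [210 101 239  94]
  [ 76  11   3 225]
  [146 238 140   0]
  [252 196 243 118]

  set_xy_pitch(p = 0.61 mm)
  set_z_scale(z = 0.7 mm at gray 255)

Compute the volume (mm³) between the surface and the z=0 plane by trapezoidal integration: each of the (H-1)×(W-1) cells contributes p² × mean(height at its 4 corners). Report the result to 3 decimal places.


height_mm = gray/255 × 0.7; cell vol = 0.61² × mean(4 corners)
unit = 0.61² × 0.7 / (4×255) = 0.000255363 mm³ per gray-sum
row 0: Σ corner-gray over 3 cells = 1681  → 0.4293
row 1: Σ corner-gray over 3 cells = 1497  → 0.3823
row 2: Σ corner-gray over 3 cells = 1177  → 0.3006
row 3: Σ corner-gray over 3 cells = 1289  → 0.3292
row 4: Σ corner-gray over 3 cells = 1139  → 0.2909
row 5: Σ corner-gray over 3 cells = 1392  → 0.3555
row 6: Σ corner-gray over 3 cells = 1564  → 0.3994
row 7: Σ corner-gray over 3 cells = 1521  → 0.3884
row 8: Σ corner-gray over 3 cells = 1516  → 0.3871
row 9: Σ corner-gray over 3 cells = 1954  → 0.4990
row 10: Σ corner-gray over 3 cells = 2137  → 0.5457
row 11: Σ corner-gray over 3 cells = 1313  → 0.3353
row 12: Σ corner-gray over 3 cells = 1231  → 0.3144
row 13: Σ corner-gray over 3 cells = 2150  → 0.5490
Σ rows: total corner-gray = 21561  → 5.5059 mm³

5.506


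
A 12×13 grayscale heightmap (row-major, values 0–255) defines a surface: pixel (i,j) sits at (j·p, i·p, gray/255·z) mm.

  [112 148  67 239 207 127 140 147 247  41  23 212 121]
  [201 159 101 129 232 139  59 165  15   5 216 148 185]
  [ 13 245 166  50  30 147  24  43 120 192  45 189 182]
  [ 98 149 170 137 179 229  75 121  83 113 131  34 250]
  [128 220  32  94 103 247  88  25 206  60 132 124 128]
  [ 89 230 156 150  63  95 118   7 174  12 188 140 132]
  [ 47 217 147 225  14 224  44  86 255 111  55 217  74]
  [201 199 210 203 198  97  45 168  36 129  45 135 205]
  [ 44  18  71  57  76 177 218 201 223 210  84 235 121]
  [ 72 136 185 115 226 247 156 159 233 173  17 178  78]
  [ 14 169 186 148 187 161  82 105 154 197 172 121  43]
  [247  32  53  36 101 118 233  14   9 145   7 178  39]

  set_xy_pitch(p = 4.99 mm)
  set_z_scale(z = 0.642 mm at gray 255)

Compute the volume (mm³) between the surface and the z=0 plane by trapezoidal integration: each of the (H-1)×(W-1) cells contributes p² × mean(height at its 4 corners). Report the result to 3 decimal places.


1089.875

height_mm = gray/255 × 0.642; cell vol = 4.99² × mean(4 corners)
unit = 4.99² × 0.642 / (4×255) = 0.0156724 mm³ per gray-sum
row 0: Σ corner-gray over 12 cells = 6551  → 102.6700
row 1: Σ corner-gray over 12 cells = 5819  → 91.1978
row 2: Σ corner-gray over 12 cells = 5887  → 92.2635
row 3: Σ corner-gray over 12 cells = 6108  → 95.7271
row 4: Σ corner-gray over 12 cells = 5805  → 90.9784
row 5: Σ corner-gray over 12 cells = 6198  → 97.1376
row 6: Σ corner-gray over 12 cells = 6647  → 104.1745
row 7: Σ corner-gray over 12 cells = 6641  → 104.0805
row 8: Σ corner-gray over 12 cells = 7105  → 111.3525
row 9: Σ corner-gray over 12 cells = 7221  → 113.1705
row 10: Σ corner-gray over 12 cells = 5559  → 87.1230
Σ rows: total corner-gray = 69541  → 1089.8755 mm³


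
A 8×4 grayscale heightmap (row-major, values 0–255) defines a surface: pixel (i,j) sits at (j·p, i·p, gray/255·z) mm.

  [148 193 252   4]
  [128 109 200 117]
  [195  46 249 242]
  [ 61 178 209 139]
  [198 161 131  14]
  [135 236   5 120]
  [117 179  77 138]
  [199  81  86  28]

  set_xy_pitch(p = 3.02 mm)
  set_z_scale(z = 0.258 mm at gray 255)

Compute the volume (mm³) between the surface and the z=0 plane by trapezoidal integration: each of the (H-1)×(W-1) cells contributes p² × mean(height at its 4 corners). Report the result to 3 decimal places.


height_mm = gray/255 × 0.258; cell vol = 3.02² × mean(4 corners)
unit = 3.02² × 0.258 / (4×255) = 0.00230692 mm³ per gray-sum
row 0: Σ corner-gray over 3 cells = 1905  → 4.3947
row 1: Σ corner-gray over 3 cells = 1890  → 4.3601
row 2: Σ corner-gray over 3 cells = 2001  → 4.6162
row 3: Σ corner-gray over 3 cells = 1770  → 4.0833
row 4: Σ corner-gray over 3 cells = 1533  → 3.5365
row 5: Σ corner-gray over 3 cells = 1504  → 3.4696
row 6: Σ corner-gray over 3 cells = 1328  → 3.0636
Σ rows: total corner-gray = 11931  → 27.5239 mm³

27.524


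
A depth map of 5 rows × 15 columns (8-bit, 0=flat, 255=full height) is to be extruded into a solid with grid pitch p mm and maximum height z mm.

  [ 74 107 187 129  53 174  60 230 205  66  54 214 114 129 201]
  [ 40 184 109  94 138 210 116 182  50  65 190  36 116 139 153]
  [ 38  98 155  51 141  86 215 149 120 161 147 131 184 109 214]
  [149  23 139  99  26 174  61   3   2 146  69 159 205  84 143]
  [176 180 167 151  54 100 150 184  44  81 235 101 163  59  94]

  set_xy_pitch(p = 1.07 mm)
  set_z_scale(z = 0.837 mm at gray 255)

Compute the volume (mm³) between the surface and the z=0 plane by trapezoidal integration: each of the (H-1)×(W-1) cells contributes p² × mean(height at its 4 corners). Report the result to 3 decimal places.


25.427

height_mm = gray/255 × 0.837; cell vol = 1.07² × mean(4 corners)
unit = 1.07² × 0.837 / (4×255) = 0.000939491 mm³ per gray-sum
row 0: Σ corner-gray over 14 cells = 7170  → 6.7362
row 1: Σ corner-gray over 14 cells = 7197  → 6.7615
row 2: Σ corner-gray over 14 cells = 6418  → 6.0297
row 3: Σ corner-gray over 14 cells = 6280  → 5.9000
Σ rows: total corner-gray = 27065  → 25.4273 mm³


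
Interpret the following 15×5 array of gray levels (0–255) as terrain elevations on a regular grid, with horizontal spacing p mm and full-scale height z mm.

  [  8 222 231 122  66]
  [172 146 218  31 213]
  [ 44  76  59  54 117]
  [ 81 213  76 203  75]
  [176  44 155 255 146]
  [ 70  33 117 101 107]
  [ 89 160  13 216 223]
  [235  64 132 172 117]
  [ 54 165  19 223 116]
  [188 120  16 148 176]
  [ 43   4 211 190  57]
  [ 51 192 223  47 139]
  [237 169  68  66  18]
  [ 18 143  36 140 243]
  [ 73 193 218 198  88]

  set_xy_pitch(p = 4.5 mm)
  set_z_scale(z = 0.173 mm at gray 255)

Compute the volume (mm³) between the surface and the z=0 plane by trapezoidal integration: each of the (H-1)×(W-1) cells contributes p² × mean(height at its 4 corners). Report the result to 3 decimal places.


95.773

height_mm = gray/255 × 0.173; cell vol = 4.5² × mean(4 corners)
unit = 4.5² × 0.173 / (4×255) = 0.00343456 mm³ per gray-sum
row 0: Σ corner-gray over 4 cells = 2399  → 8.2395
row 1: Σ corner-gray over 4 cells = 1714  → 5.8868
row 2: Σ corner-gray over 4 cells = 1679  → 5.7666
row 3: Σ corner-gray over 4 cells = 2370  → 8.1399
row 4: Σ corner-gray over 4 cells = 1909  → 6.5566
row 5: Σ corner-gray over 4 cells = 1769  → 6.0757
row 6: Σ corner-gray over 4 cells = 2178  → 7.4805
row 7: Σ corner-gray over 4 cells = 2072  → 7.1164
row 8: Σ corner-gray over 4 cells = 1916  → 6.5806
row 9: Σ corner-gray over 4 cells = 1842  → 6.3265
row 10: Σ corner-gray over 4 cells = 2024  → 6.9515
row 11: Σ corner-gray over 4 cells = 1975  → 6.7833
row 12: Σ corner-gray over 4 cells = 1760  → 6.0448
row 13: Σ corner-gray over 4 cells = 2278  → 7.8239
Σ rows: total corner-gray = 27885  → 95.7727 mm³


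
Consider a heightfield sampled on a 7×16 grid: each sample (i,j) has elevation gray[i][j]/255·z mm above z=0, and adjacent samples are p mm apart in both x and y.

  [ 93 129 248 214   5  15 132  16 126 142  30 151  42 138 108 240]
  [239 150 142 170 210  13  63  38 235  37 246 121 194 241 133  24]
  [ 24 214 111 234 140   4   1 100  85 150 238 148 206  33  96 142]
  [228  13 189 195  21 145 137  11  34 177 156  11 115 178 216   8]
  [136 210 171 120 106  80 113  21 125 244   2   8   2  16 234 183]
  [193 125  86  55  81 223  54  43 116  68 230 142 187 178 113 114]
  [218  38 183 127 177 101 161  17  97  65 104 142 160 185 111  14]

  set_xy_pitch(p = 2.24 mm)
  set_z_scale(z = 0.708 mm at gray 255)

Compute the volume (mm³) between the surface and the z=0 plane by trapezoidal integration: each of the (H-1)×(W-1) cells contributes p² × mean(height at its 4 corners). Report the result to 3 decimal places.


151.471

height_mm = gray/255 × 0.708; cell vol = 2.24² × mean(4 corners)
unit = 2.24² × 0.708 / (4×255) = 0.0034828 mm³ per gray-sum
row 0: Σ corner-gray over 15 cells = 7574  → 26.3788
row 1: Σ corner-gray over 15 cells = 7935  → 27.6361
row 2: Σ corner-gray over 15 cells = 7118  → 24.7906
row 3: Σ corner-gray over 15 cells = 6655  → 23.1781
row 4: Σ corner-gray over 15 cells = 6932  → 24.1428
row 5: Σ corner-gray over 15 cells = 7277  → 25.3444
Σ rows: total corner-gray = 43491  → 151.4707 mm³


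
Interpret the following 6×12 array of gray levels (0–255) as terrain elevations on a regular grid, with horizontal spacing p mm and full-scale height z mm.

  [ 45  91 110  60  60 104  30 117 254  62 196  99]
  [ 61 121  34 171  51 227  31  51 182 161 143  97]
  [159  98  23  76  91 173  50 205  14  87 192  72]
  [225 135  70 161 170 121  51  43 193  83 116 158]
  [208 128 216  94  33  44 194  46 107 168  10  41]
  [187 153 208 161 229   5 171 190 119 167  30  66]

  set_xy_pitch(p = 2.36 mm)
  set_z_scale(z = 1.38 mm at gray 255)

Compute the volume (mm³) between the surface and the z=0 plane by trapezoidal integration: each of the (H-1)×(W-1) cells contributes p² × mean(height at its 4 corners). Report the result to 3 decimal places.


187.849

height_mm = gray/255 × 1.38; cell vol = 2.36² × mean(4 corners)
unit = 2.36² × 1.38 / (4×255) = 0.00753534 mm³ per gray-sum
row 0: Σ corner-gray over 11 cells = 4814  → 36.2751
row 1: Σ corner-gray over 11 cells = 4751  → 35.8004
row 2: Σ corner-gray over 11 cells = 4918  → 37.0588
row 3: Σ corner-gray over 11 cells = 4998  → 37.6616
row 4: Σ corner-gray over 11 cells = 5448  → 41.0525
Σ rows: total corner-gray = 24929  → 187.8485 mm³


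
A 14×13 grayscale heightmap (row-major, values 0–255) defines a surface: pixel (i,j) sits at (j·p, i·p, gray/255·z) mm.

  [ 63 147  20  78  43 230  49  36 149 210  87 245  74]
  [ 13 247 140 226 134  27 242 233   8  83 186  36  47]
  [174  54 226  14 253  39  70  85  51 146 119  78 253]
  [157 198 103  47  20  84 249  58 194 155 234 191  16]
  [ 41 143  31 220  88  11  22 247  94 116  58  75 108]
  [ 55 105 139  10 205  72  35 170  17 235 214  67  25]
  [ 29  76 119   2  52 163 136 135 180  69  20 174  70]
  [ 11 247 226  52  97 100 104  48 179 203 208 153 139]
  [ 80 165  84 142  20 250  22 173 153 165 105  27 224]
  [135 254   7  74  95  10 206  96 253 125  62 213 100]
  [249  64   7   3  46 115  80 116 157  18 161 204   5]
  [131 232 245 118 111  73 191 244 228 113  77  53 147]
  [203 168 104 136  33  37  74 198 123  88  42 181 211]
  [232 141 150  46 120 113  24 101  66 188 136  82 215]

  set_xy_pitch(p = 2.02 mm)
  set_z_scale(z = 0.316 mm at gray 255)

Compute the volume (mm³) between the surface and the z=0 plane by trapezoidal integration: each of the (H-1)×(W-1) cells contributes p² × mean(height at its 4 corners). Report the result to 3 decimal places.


93.929

height_mm = gray/255 × 0.316; cell vol = 2.02² × mean(4 corners)
unit = 2.02² × 0.316 / (4×255) = 0.00126412 mm³ per gray-sum
row 0: Σ corner-gray over 12 cells = 5909  → 7.4697
row 1: Σ corner-gray over 12 cells = 5881  → 7.4343
row 2: Σ corner-gray over 12 cells = 5936  → 7.5038
row 3: Σ corner-gray over 12 cells = 5598  → 7.0766
row 4: Σ corner-gray over 12 cells = 4977  → 6.2915
row 5: Σ corner-gray over 12 cells = 4969  → 6.2814
row 6: Σ corner-gray over 12 cells = 5735  → 7.2498
row 7: Σ corner-gray over 12 cells = 6300  → 7.9640
row 8: Σ corner-gray over 12 cells = 5941  → 7.5102
row 9: Σ corner-gray over 12 cells = 5221  → 6.6000
row 10: Σ corner-gray over 12 cells = 5844  → 7.3875
row 11: Σ corner-gray over 12 cells = 6430  → 8.1283
row 12: Σ corner-gray over 12 cells = 5563  → 7.0323
Σ rows: total corner-gray = 74304  → 93.9295 mm³


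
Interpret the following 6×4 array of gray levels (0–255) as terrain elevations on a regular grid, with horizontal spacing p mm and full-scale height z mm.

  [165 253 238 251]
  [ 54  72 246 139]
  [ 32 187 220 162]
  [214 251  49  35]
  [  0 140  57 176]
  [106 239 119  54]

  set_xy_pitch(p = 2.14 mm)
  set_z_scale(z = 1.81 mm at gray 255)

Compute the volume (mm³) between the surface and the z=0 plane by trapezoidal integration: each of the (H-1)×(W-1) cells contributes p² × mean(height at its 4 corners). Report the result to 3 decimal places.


71.400

height_mm = gray/255 × 1.81; cell vol = 2.14² × mean(4 corners)
unit = 2.14² × 1.81 / (4×255) = 0.00812655 mm³ per gray-sum
row 0: Σ corner-gray over 3 cells = 2227  → 18.0978
row 1: Σ corner-gray over 3 cells = 1837  → 14.9285
row 2: Σ corner-gray over 3 cells = 1857  → 15.0910
row 3: Σ corner-gray over 3 cells = 1419  → 11.5316
row 4: Σ corner-gray over 3 cells = 1446  → 11.7510
Σ rows: total corner-gray = 8786  → 71.3998 mm³


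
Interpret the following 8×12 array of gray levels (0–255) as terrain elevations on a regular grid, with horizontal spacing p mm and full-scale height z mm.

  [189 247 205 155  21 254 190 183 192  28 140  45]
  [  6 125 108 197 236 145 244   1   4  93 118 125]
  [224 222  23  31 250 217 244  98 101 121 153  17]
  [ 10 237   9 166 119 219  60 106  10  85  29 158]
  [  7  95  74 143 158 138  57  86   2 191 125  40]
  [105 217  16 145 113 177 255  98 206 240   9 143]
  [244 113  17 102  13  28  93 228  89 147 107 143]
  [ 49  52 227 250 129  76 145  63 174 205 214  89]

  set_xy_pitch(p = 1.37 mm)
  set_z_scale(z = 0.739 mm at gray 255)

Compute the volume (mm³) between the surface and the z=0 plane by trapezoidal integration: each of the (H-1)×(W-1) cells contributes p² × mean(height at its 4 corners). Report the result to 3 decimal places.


51.848

height_mm = gray/255 × 0.739; cell vol = 1.37² × mean(4 corners)
unit = 1.37² × 0.739 / (4×255) = 0.00135983 mm³ per gray-sum
row 0: Σ corner-gray over 11 cells = 6137  → 8.3453
row 1: Σ corner-gray over 11 cells = 5834  → 7.9333
row 2: Σ corner-gray over 11 cells = 5409  → 7.3553
row 3: Σ corner-gray over 11 cells = 4433  → 6.0281
row 4: Σ corner-gray over 11 cells = 5385  → 7.3227
row 5: Σ corner-gray over 11 cells = 5461  → 7.4260
row 6: Σ corner-gray over 11 cells = 5469  → 7.4369
Σ rows: total corner-gray = 38128  → 51.8477 mm³


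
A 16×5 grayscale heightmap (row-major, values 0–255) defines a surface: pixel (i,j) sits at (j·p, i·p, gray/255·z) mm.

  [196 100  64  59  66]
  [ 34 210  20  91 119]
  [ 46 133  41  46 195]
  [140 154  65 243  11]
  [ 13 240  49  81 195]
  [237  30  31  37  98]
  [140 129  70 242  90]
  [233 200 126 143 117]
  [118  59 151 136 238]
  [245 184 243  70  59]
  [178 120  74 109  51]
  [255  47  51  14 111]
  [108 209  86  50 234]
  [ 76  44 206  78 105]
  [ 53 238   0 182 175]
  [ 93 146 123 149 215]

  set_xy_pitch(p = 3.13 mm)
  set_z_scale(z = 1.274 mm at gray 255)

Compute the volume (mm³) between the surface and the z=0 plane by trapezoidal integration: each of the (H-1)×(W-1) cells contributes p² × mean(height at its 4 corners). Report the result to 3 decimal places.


344.189

height_mm = gray/255 × 1.274; cell vol = 3.13² × mean(4 corners)
unit = 3.13² × 1.274 / (4×255) = 0.0122365 mm³ per gray-sum
row 0: Σ corner-gray over 4 cells = 1503  → 18.3915
row 1: Σ corner-gray over 4 cells = 1476  → 18.0611
row 2: Σ corner-gray over 4 cells = 1756  → 21.4873
row 3: Σ corner-gray over 4 cells = 2023  → 24.7545
row 4: Σ corner-gray over 4 cells = 1479  → 18.0978
row 5: Σ corner-gray over 4 cells = 1643  → 20.1046
row 6: Σ corner-gray over 4 cells = 2400  → 29.3676
row 7: Σ corner-gray over 4 cells = 2336  → 28.5845
row 8: Σ corner-gray over 4 cells = 2346  → 28.7069
row 9: Σ corner-gray over 4 cells = 2133  → 26.1005
row 10: Σ corner-gray over 4 cells = 1425  → 17.4370
row 11: Σ corner-gray over 4 cells = 1622  → 19.8476
row 12: Σ corner-gray over 4 cells = 1869  → 22.8701
row 13: Σ corner-gray over 4 cells = 1905  → 23.3106
row 14: Σ corner-gray over 4 cells = 2212  → 27.0672
Σ rows: total corner-gray = 28128  → 344.1888 mm³


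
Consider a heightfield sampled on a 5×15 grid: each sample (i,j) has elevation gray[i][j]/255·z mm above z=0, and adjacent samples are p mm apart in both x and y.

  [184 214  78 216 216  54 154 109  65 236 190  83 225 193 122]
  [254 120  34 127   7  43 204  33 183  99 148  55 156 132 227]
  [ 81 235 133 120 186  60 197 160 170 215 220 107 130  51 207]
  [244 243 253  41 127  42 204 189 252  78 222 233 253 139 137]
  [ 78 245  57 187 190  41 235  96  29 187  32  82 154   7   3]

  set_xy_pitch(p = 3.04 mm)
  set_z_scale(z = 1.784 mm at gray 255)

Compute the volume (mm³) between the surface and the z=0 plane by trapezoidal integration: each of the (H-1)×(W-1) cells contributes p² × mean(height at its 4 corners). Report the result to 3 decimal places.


height_mm = gray/255 × 1.784; cell vol = 3.04² × mean(4 corners)
unit = 3.04² × 1.784 / (4×255) = 0.0161637 mm³ per gray-sum
row 0: Σ corner-gray over 14 cells = 7535  → 121.7938
row 1: Σ corner-gray over 14 cells = 7419  → 119.9188
row 2: Σ corner-gray over 14 cells = 9189  → 148.5286
row 3: Σ corner-gray over 14 cells = 8098  → 130.8940
Σ rows: total corner-gray = 32241  → 521.1351 mm³

521.135


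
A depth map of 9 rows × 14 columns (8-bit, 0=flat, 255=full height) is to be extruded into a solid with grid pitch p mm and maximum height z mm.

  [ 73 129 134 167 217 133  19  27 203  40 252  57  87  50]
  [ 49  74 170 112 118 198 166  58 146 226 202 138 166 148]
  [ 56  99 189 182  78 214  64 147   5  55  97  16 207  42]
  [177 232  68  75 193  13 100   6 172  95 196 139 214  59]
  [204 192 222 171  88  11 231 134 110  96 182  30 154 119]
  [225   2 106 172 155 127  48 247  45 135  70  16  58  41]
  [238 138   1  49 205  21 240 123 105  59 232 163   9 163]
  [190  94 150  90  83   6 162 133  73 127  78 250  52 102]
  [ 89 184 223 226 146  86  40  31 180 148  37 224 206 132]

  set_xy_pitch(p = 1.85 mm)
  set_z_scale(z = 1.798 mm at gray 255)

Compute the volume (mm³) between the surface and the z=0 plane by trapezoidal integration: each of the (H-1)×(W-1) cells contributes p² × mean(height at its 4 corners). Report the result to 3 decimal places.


305.644

height_mm = gray/255 × 1.798; cell vol = 1.85² × mean(4 corners)
unit = 1.85² × 1.798 / (4×255) = 0.006033 mm³ per gray-sum
row 0: Σ corner-gray over 13 cells = 6798  → 41.0123
row 1: Σ corner-gray over 13 cells = 6549  → 39.5101
row 2: Σ corner-gray over 13 cells = 6046  → 36.4755
row 3: Σ corner-gray over 13 cells = 6807  → 41.0666
row 4: Σ corner-gray over 13 cells = 6193  → 37.3623
row 5: Σ corner-gray over 13 cells = 5719  → 34.5027
row 6: Σ corner-gray over 13 cells = 5979  → 36.0713
row 7: Σ corner-gray over 13 cells = 6571  → 39.6428
Σ rows: total corner-gray = 50662  → 305.6436 mm³


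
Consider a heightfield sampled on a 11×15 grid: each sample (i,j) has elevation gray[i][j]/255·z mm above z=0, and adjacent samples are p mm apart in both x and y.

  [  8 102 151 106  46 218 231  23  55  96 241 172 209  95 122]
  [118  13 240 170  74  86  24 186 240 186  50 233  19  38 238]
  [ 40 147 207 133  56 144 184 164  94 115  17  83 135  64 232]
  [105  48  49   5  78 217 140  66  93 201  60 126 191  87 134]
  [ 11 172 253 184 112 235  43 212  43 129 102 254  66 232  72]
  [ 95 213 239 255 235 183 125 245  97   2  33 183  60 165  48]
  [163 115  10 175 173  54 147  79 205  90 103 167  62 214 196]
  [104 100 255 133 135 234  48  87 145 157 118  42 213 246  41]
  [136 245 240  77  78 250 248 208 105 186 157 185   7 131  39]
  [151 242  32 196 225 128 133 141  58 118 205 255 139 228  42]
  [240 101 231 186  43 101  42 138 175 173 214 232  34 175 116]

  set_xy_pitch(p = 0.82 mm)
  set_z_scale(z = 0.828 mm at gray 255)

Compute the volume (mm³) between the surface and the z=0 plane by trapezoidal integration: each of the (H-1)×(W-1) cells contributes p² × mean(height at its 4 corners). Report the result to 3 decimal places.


height_mm = gray/255 × 0.828; cell vol = 0.82² × mean(4 corners)
unit = 0.82² × 0.828 / (4×255) = 0.000545831 mm³ per gray-sum
row 0: Σ corner-gray over 14 cells = 7094  → 3.8721
row 1: Σ corner-gray over 14 cells = 6832  → 3.7291
row 2: Σ corner-gray over 14 cells = 6319  → 3.4491
row 3: Σ corner-gray over 14 cells = 7118  → 3.8852
row 4: Σ corner-gray over 14 cells = 8370  → 4.5686
row 5: Σ corner-gray over 14 cells = 7760  → 4.2356
row 6: Σ corner-gray over 14 cells = 7518  → 4.1036
row 7: Σ corner-gray over 14 cells = 8380  → 4.5741
row 8: Σ corner-gray over 14 cells = 8802  → 4.8044
row 9: Σ corner-gray over 14 cells = 8439  → 4.6063
Σ rows: total corner-gray = 76632  → 41.8281 mm³

41.828
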